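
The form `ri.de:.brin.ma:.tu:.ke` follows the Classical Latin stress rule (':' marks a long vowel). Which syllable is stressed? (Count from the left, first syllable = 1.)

Classical Latin: stress the penult if heavy (long vowel or closed), else the antepenult.
Weights: 4 ma: H, 5 tu: H, 6 ke L.
The penult (syllable 5, tu:) is heavy, so it takes stress.
Stress on syllable 5: ri.de:.brin.ma:.ˈtu:.ke.

5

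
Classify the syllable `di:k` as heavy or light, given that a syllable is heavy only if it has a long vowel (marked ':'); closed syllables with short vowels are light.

heavy

`di:k`: long vowel, closed (coda /k/). Long vowel → heavy.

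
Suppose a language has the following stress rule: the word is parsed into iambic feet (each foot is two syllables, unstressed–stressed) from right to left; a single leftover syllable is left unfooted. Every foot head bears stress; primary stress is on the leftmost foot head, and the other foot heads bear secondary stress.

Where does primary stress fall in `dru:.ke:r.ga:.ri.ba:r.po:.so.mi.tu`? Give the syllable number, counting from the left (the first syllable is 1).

Parse right to left into iambic (σˈσ) feet: dru: (ke:r.ˈga:) (ri.ˈba:r) (po:.ˈso) (mi.ˈtu). Syllable 1 is left unfooted.
Foot heads (stressed positions): 3, 5, 7, 9.
End Rule Leftmost: primary stress on the leftmost head = syllable 3.
Primary stress: syllable 3 → dru:.ke:r.ˈga:.ri.ba:r.po:.so.mi.tu.

3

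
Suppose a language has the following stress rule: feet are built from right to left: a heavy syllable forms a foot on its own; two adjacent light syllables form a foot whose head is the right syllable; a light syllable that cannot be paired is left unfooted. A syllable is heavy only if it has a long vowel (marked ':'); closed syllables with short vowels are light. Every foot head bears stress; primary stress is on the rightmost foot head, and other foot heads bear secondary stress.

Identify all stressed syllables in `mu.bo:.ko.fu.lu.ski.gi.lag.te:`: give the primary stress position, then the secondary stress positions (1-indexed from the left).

Weights: 1 mu L, 2 bo: H, 3 ko L, 4 fu L, 5 lu L, 6 ski L, 7 gi L, 8 lag L, 9 te: H.
Parse right to left (heavy = foot alone; LL = one foot; stranded L unfooted): mu (ˈbo:) (ko.ˈfu) (lu.ˈski) (gi.ˈlag) (ˈte:).
Foot heads: 2, 4, 6, 8, 9.
Primary stress on the rightmost head = syllable 9.
Secondary stress on 2, 4, 6, 8: mu.ˌbo:.ko.ˌfu.lu.ˌski.gi.ˌlag.ˈte:.

primary 9, secondary 2, 4, 6, 8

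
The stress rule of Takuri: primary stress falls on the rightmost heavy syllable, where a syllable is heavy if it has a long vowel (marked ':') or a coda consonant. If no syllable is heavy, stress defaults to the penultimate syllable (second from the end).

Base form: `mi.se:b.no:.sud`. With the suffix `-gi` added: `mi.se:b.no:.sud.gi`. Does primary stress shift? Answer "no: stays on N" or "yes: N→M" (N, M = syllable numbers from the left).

Base `mi.se:b.no:.sud` (4 syllables):
  Weights: 1 mi L, 2 se:b H, 3 no: H, 4 sud H.
  Heavy syllables in the domain: 2, 3, 4. The rightmost is syllable 4 (sud).
  → primary stress on syllable 4.
Suffixed `mi.se:b.no:.sud.gi` (5 syllables):
  Weights: 1 mi L, 2 se:b H, 3 no: H, 4 sud H, 5 gi L.
  Heavy syllables in the domain: 2, 3, 4. The rightmost is syllable 4 (sud).
  → primary stress on syllable 4.

no: stays on 4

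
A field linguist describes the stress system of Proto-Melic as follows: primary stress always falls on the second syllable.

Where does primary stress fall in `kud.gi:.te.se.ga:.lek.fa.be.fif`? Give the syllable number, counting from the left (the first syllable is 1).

The word has 9 syllables; the second syllable is syllable 2 (gi:).
Primary stress: syllable 2 → kud.ˈgi:.te.se.ga:.lek.fa.be.fif.

2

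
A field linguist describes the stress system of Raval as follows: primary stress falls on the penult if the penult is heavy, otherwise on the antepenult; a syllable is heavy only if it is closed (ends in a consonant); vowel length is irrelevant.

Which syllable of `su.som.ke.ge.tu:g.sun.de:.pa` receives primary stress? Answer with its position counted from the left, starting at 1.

6

Weights: 6 sun H, 7 de: L, 8 pa L.
The penult (syllable 7, de:) is light, so stress falls on the antepenult (syllable 6, sun).
Primary stress: syllable 6 → su.som.ke.ge.tu:g.ˈsun.de:.pa.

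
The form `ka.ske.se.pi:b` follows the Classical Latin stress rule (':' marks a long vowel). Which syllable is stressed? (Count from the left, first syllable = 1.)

2

Classical Latin: stress the penult if heavy (long vowel or closed), else the antepenult.
Weights: 2 ske L, 3 se L, 4 pi:b H.
The penult (syllable 3, se) is light, so stress falls on the antepenult (syllable 2, ske).
Stress on syllable 2: ka.ˈske.se.pi:b.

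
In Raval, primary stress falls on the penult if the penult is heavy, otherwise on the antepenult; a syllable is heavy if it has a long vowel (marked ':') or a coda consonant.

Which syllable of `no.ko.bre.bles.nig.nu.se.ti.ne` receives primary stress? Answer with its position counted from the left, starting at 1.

Weights: 7 se L, 8 ti L, 9 ne L.
The penult (syllable 8, ti) is light, so stress falls on the antepenult (syllable 7, se).
Primary stress: syllable 7 → no.ko.bre.bles.nig.nu.ˈse.ti.ne.

7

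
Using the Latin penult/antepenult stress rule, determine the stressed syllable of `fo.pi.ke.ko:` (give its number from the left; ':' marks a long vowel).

Classical Latin: stress the penult if heavy (long vowel or closed), else the antepenult.
Weights: 2 pi L, 3 ke L, 4 ko: H.
The penult (syllable 3, ke) is light, so stress falls on the antepenult (syllable 2, pi).
Stress on syllable 2: fo.ˈpi.ke.ko:.

2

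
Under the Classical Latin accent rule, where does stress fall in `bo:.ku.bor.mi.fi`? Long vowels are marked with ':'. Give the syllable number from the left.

3

Classical Latin: stress the penult if heavy (long vowel or closed), else the antepenult.
Weights: 3 bor H, 4 mi L, 5 fi L.
The penult (syllable 4, mi) is light, so stress falls on the antepenult (syllable 3, bor).
Stress on syllable 3: bo:.ku.ˈbor.mi.fi.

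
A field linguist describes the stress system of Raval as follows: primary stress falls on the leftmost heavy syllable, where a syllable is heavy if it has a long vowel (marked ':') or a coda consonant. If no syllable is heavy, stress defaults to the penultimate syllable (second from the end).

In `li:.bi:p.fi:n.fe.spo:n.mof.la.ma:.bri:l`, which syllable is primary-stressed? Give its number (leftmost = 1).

Weights: 1 li: H, 2 bi:p H, 3 fi:n H, 4 fe L, 5 spo:n H, 6 mof H, 7 la L, 8 ma: H, 9 bri:l H.
Heavy syllables in the domain: 1, 2, 3, 5, 6, 8, 9. The leftmost is syllable 1 (li:).
Primary stress: syllable 1 → ˈli:.bi:p.fi:n.fe.spo:n.mof.la.ma:.bri:l.

1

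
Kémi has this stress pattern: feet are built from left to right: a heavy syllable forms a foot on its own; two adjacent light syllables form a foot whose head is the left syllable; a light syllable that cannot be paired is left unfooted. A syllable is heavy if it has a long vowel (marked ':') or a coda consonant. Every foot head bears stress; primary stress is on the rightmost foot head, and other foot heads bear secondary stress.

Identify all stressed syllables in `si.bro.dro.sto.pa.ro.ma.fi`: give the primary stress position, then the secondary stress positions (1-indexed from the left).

primary 7, secondary 1, 3, 5

Weights: 1 si L, 2 bro L, 3 dro L, 4 sto L, 5 pa L, 6 ro L, 7 ma L, 8 fi L.
Parse left to right (heavy = foot alone; LL = one foot; stranded L unfooted): (ˈsi.bro) (ˈdro.sto) (ˈpa.ro) (ˈma.fi).
Foot heads: 1, 3, 5, 7.
Primary stress on the rightmost head = syllable 7.
Secondary stress on 1, 3, 5: ˌsi.bro.ˌdro.sto.ˌpa.ro.ˈma.fi.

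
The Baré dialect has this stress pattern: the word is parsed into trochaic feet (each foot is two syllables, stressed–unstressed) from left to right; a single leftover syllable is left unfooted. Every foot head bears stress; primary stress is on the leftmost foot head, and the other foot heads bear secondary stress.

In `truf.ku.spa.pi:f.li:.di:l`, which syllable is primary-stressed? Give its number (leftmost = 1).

1

Parse left to right into trochaic (ˈσσ) feet: (ˈtruf.ku) (ˈspa.pi:f) (ˈli:.di:l).
Foot heads (stressed positions): 1, 3, 5.
End Rule Leftmost: primary stress on the leftmost head = syllable 1.
Primary stress: syllable 1 → ˈtruf.ku.spa.pi:f.li:.di:l.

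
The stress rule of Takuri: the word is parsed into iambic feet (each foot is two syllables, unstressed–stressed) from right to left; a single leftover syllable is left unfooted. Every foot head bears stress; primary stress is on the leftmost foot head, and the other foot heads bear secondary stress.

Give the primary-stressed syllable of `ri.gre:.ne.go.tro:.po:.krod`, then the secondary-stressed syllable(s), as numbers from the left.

Parse right to left into iambic (σˈσ) feet: ri (gre:.ˈne) (go.ˈtro:) (po:.ˈkrod). Syllable 1 is left unfooted.
Foot heads (stressed positions): 3, 5, 7.
End Rule Leftmost: primary stress on the leftmost head = syllable 3.
Secondary stress on 5, 7: ri.gre:.ˈne.go.ˌtro:.po:.ˌkrod.

primary 3, secondary 5, 7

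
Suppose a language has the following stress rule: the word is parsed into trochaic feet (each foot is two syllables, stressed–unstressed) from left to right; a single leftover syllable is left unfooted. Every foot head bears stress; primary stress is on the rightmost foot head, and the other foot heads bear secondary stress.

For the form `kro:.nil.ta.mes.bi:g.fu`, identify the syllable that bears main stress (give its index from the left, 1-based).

Parse left to right into trochaic (ˈσσ) feet: (ˈkro:.nil) (ˈta.mes) (ˈbi:g.fu).
Foot heads (stressed positions): 1, 3, 5.
End Rule Rightmost: primary stress on the rightmost head = syllable 5.
Primary stress: syllable 5 → kro:.nil.ta.mes.ˈbi:g.fu.

5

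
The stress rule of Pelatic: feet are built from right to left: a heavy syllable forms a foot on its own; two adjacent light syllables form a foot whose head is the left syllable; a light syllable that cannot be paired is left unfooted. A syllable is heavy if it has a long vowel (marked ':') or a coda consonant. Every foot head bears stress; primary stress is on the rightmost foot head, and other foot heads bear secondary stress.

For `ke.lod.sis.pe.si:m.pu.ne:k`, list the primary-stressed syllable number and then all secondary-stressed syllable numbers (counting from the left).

primary 7, secondary 2, 3, 5

Weights: 1 ke L, 2 lod H, 3 sis H, 4 pe L, 5 si:m H, 6 pu L, 7 ne:k H.
Parse right to left (heavy = foot alone; LL = one foot; stranded L unfooted): ke (ˈlod) (ˈsis) pe (ˈsi:m) pu (ˈne:k).
Foot heads: 2, 3, 5, 7.
Primary stress on the rightmost head = syllable 7.
Secondary stress on 2, 3, 5: ke.ˌlod.ˌsis.pe.ˌsi:m.pu.ˈne:k.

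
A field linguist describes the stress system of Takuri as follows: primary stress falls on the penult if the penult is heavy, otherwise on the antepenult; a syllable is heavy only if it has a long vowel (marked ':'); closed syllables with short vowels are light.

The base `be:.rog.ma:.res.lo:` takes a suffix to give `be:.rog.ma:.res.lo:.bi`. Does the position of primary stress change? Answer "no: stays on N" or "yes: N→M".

yes: 3→5

Base `be:.rog.ma:.res.lo:` (5 syllables):
  Weights: 3 ma: H, 4 res L, 5 lo: H.
  The penult (syllable 4, res) is light, so stress falls on the antepenult (syllable 3, ma:).
  → primary stress on syllable 3.
Suffixed `be:.rog.ma:.res.lo:.bi` (6 syllables):
  Weights: 4 res L, 5 lo: H, 6 bi L.
  The penult (syllable 5, lo:) is heavy, so it takes stress.
  → primary stress on syllable 5.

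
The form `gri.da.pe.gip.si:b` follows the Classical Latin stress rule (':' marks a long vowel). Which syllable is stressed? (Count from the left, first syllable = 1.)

4

Classical Latin: stress the penult if heavy (long vowel or closed), else the antepenult.
Weights: 3 pe L, 4 gip H, 5 si:b H.
The penult (syllable 4, gip) is heavy, so it takes stress.
Stress on syllable 4: gri.da.pe.ˈgip.si:b.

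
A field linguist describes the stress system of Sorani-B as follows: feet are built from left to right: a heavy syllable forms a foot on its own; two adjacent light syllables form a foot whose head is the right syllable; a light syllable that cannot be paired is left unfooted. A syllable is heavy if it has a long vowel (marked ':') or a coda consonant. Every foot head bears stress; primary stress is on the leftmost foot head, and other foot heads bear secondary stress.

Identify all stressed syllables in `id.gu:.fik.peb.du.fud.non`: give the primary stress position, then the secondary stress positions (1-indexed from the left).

primary 1, secondary 2, 3, 4, 6, 7

Weights: 1 id H, 2 gu: H, 3 fik H, 4 peb H, 5 du L, 6 fud H, 7 non H.
Parse left to right (heavy = foot alone; LL = one foot; stranded L unfooted): (ˈid) (ˈgu:) (ˈfik) (ˈpeb) du (ˈfud) (ˈnon).
Foot heads: 1, 2, 3, 4, 6, 7.
Primary stress on the leftmost head = syllable 1.
Secondary stress on 2, 3, 4, 6, 7: ˈid.ˌgu:.ˌfik.ˌpeb.du.ˌfud.ˌnon.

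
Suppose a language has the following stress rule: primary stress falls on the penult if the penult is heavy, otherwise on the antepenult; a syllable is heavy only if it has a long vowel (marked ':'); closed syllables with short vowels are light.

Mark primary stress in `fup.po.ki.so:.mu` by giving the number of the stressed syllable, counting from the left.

4

Weights: 3 ki L, 4 so: H, 5 mu L.
The penult (syllable 4, so:) is heavy, so it takes stress.
Primary stress: syllable 4 → fup.po.ki.ˈso:.mu.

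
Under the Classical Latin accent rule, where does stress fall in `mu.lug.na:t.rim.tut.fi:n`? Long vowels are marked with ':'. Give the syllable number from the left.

Classical Latin: stress the penult if heavy (long vowel or closed), else the antepenult.
Weights: 4 rim H, 5 tut H, 6 fi:n H.
The penult (syllable 5, tut) is heavy, so it takes stress.
Stress on syllable 5: mu.lug.na:t.rim.ˈtut.fi:n.

5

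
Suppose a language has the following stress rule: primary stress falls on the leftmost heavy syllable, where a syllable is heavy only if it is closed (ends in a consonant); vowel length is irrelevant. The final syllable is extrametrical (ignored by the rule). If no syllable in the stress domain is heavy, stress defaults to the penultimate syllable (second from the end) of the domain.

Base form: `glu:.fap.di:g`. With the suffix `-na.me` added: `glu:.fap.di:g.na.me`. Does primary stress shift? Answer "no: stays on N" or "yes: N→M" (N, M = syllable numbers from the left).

Base `glu:.fap.di:g` (3 syllables):
  The final syllable (3, di:g) is extrametrical; the stress domain is syllables 1–2.
  Weights: 1 glu: L, 2 fap H.
  Heavy syllables in the domain: 2. The leftmost is syllable 2 (fap).
  → primary stress on syllable 2.
Suffixed `glu:.fap.di:g.na.me` (5 syllables):
  The final syllable (5, me) is extrametrical; the stress domain is syllables 1–4.
  Weights: 1 glu: L, 2 fap H, 3 di:g H, 4 na L.
  Heavy syllables in the domain: 2, 3. The leftmost is syllable 2 (fap).
  → primary stress on syllable 2.

no: stays on 2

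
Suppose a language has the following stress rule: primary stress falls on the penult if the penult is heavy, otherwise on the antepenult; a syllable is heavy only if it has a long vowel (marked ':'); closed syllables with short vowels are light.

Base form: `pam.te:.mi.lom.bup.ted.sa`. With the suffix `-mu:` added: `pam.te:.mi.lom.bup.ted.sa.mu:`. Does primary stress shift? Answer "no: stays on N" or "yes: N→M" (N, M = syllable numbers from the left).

yes: 5→6

Base `pam.te:.mi.lom.bup.ted.sa` (7 syllables):
  Weights: 5 bup L, 6 ted L, 7 sa L.
  The penult (syllable 6, ted) is light, so stress falls on the antepenult (syllable 5, bup).
  → primary stress on syllable 5.
Suffixed `pam.te:.mi.lom.bup.ted.sa.mu:` (8 syllables):
  Weights: 6 ted L, 7 sa L, 8 mu: H.
  The penult (syllable 7, sa) is light, so stress falls on the antepenult (syllable 6, ted).
  → primary stress on syllable 6.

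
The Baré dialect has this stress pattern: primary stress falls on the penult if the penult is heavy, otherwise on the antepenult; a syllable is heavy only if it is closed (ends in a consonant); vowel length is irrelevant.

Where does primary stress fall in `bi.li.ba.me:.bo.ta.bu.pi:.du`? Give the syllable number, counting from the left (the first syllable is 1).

Weights: 7 bu L, 8 pi: L, 9 du L.
The penult (syllable 8, pi:) is light, so stress falls on the antepenult (syllable 7, bu).
Primary stress: syllable 7 → bi.li.ba.me:.bo.ta.ˈbu.pi:.du.

7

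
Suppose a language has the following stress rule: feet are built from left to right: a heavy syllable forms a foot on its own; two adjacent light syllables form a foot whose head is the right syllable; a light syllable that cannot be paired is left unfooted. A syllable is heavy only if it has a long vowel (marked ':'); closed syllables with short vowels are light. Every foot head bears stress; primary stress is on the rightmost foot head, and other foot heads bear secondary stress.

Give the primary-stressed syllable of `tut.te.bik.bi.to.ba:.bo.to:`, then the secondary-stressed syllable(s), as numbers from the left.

Weights: 1 tut L, 2 te L, 3 bik L, 4 bi L, 5 to L, 6 ba: H, 7 bo L, 8 to: H.
Parse left to right (heavy = foot alone; LL = one foot; stranded L unfooted): (tut.ˈte) (bik.ˈbi) to (ˈba:) bo (ˈto:).
Foot heads: 2, 4, 6, 8.
Primary stress on the rightmost head = syllable 8.
Secondary stress on 2, 4, 6: tut.ˌte.bik.ˌbi.to.ˌba:.bo.ˈto:.

primary 8, secondary 2, 4, 6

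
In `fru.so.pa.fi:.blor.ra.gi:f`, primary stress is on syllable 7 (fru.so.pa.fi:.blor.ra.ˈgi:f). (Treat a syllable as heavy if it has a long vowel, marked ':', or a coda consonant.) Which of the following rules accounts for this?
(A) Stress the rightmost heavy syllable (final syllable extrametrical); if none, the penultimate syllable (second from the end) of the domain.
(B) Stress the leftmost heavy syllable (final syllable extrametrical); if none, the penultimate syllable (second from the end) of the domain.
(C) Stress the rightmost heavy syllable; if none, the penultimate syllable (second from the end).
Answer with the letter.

Rule A → syllable 5 (observed: 7).
Rule B → syllable 4 (observed: 7).
Rule C → syllable 7 ✓.

C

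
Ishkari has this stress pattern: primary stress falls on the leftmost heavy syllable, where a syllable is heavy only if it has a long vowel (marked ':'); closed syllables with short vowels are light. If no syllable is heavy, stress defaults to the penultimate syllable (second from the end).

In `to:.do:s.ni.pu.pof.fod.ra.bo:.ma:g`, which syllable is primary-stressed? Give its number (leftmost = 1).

Weights: 1 to: H, 2 do:s H, 3 ni L, 4 pu L, 5 pof L, 6 fod L, 7 ra L, 8 bo: H, 9 ma:g H.
Heavy syllables in the domain: 1, 2, 8, 9. The leftmost is syllable 1 (to:).
Primary stress: syllable 1 → ˈto:.do:s.ni.pu.pof.fod.ra.bo:.ma:g.

1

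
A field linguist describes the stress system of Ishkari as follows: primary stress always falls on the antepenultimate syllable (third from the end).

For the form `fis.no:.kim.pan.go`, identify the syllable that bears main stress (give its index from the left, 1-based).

The word has 5 syllables; the antepenultimate syllable (third from the end) is syllable 3 (kim).
Primary stress: syllable 3 → fis.no:.ˈkim.pan.go.

3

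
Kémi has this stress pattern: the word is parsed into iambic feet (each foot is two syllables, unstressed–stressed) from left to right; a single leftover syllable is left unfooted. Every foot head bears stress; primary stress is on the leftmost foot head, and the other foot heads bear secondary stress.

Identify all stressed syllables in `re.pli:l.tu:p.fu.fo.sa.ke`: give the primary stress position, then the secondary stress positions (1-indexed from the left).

primary 2, secondary 4, 6

Parse left to right into iambic (σˈσ) feet: (re.ˈpli:l) (tu:p.ˈfu) (fo.ˈsa) ke. Syllable 7 is left unfooted.
Foot heads (stressed positions): 2, 4, 6.
End Rule Leftmost: primary stress on the leftmost head = syllable 2.
Secondary stress on 4, 6: re.ˈpli:l.tu:p.ˌfu.fo.ˌsa.ke.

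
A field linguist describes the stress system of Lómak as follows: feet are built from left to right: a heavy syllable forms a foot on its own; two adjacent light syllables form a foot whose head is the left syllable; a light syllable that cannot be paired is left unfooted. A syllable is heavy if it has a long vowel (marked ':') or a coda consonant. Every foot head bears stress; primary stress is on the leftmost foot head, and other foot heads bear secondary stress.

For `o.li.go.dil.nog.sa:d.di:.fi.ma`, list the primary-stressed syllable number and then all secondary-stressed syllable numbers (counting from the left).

Weights: 1 o L, 2 li L, 3 go L, 4 dil H, 5 nog H, 6 sa:d H, 7 di: H, 8 fi L, 9 ma L.
Parse left to right (heavy = foot alone; LL = one foot; stranded L unfooted): (ˈo.li) go (ˈdil) (ˈnog) (ˈsa:d) (ˈdi:) (ˈfi.ma).
Foot heads: 1, 4, 5, 6, 7, 8.
Primary stress on the leftmost head = syllable 1.
Secondary stress on 4, 5, 6, 7, 8: ˈo.li.go.ˌdil.ˌnog.ˌsa:d.ˌdi:.ˌfi.ma.

primary 1, secondary 4, 5, 6, 7, 8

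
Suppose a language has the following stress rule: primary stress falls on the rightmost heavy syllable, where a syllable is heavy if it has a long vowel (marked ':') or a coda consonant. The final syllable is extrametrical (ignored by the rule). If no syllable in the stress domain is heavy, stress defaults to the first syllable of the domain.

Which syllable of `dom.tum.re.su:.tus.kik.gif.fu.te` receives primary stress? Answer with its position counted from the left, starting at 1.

The final syllable (9, te) is extrametrical; the stress domain is syllables 1–8.
Weights: 1 dom H, 2 tum H, 3 re L, 4 su: H, 5 tus H, 6 kik H, 7 gif H, 8 fu L.
Heavy syllables in the domain: 1, 2, 4, 5, 6, 7. The rightmost is syllable 7 (gif).
Primary stress: syllable 7 → dom.tum.re.su:.tus.kik.ˈgif.fu.te.

7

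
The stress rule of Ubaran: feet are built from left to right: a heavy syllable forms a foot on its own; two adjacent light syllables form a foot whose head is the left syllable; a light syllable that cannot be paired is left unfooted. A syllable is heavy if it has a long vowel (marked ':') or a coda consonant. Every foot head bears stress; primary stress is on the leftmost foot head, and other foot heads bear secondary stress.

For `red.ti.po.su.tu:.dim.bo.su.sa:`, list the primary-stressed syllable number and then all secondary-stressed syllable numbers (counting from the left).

primary 1, secondary 2, 5, 6, 7, 9

Weights: 1 red H, 2 ti L, 3 po L, 4 su L, 5 tu: H, 6 dim H, 7 bo L, 8 su L, 9 sa: H.
Parse left to right (heavy = foot alone; LL = one foot; stranded L unfooted): (ˈred) (ˈti.po) su (ˈtu:) (ˈdim) (ˈbo.su) (ˈsa:).
Foot heads: 1, 2, 5, 6, 7, 9.
Primary stress on the leftmost head = syllable 1.
Secondary stress on 2, 5, 6, 7, 9: ˈred.ˌti.po.su.ˌtu:.ˌdim.ˌbo.su.ˌsa:.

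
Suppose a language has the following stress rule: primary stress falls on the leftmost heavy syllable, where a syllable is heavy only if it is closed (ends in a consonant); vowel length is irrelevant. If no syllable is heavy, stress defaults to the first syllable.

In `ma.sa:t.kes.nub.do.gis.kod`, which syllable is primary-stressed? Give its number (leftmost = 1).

2

Weights: 1 ma L, 2 sa:t H, 3 kes H, 4 nub H, 5 do L, 6 gis H, 7 kod H.
Heavy syllables in the domain: 2, 3, 4, 6, 7. The leftmost is syllable 2 (sa:t).
Primary stress: syllable 2 → ma.ˈsa:t.kes.nub.do.gis.kod.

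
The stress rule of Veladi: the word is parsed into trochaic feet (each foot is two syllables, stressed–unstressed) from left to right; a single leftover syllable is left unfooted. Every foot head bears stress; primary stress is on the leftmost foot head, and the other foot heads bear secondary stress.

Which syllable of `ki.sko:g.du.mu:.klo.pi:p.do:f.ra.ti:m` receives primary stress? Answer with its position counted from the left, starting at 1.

Parse left to right into trochaic (ˈσσ) feet: (ˈki.sko:g) (ˈdu.mu:) (ˈklo.pi:p) (ˈdo:f.ra) ti:m. Syllable 9 is left unfooted.
Foot heads (stressed positions): 1, 3, 5, 7.
End Rule Leftmost: primary stress on the leftmost head = syllable 1.
Primary stress: syllable 1 → ˈki.sko:g.du.mu:.klo.pi:p.do:f.ra.ti:m.

1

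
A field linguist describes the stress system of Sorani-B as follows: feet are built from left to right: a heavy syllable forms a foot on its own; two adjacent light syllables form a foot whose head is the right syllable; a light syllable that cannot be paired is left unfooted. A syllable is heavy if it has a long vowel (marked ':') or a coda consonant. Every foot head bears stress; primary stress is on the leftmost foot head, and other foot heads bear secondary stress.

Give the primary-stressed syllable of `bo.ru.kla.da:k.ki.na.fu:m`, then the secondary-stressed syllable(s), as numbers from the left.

Weights: 1 bo L, 2 ru L, 3 kla L, 4 da:k H, 5 ki L, 6 na L, 7 fu:m H.
Parse left to right (heavy = foot alone; LL = one foot; stranded L unfooted): (bo.ˈru) kla (ˈda:k) (ki.ˈna) (ˈfu:m).
Foot heads: 2, 4, 6, 7.
Primary stress on the leftmost head = syllable 2.
Secondary stress on 4, 6, 7: bo.ˈru.kla.ˌda:k.ki.ˌna.ˌfu:m.

primary 2, secondary 4, 6, 7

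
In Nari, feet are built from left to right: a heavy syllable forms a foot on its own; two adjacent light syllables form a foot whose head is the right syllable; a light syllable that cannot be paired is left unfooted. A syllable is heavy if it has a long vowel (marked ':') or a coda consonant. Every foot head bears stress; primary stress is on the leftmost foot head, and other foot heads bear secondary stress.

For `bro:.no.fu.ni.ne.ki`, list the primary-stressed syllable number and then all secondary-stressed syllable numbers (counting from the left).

primary 1, secondary 3, 5

Weights: 1 bro: H, 2 no L, 3 fu L, 4 ni L, 5 ne L, 6 ki L.
Parse left to right (heavy = foot alone; LL = one foot; stranded L unfooted): (ˈbro:) (no.ˈfu) (ni.ˈne) ki.
Foot heads: 1, 3, 5.
Primary stress on the leftmost head = syllable 1.
Secondary stress on 3, 5: ˈbro:.no.ˌfu.ni.ˌne.ki.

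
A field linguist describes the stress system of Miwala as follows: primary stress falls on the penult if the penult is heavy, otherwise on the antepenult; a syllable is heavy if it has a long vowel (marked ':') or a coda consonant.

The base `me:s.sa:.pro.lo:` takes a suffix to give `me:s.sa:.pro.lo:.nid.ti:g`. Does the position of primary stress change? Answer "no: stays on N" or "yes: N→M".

yes: 2→5

Base `me:s.sa:.pro.lo:` (4 syllables):
  Weights: 2 sa: H, 3 pro L, 4 lo: H.
  The penult (syllable 3, pro) is light, so stress falls on the antepenult (syllable 2, sa:).
  → primary stress on syllable 2.
Suffixed `me:s.sa:.pro.lo:.nid.ti:g` (6 syllables):
  Weights: 4 lo: H, 5 nid H, 6 ti:g H.
  The penult (syllable 5, nid) is heavy, so it takes stress.
  → primary stress on syllable 5.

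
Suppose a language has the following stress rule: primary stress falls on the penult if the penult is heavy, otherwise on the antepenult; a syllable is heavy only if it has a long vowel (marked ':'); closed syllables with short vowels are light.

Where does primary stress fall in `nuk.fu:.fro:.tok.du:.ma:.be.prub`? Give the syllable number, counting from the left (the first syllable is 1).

6

Weights: 6 ma: H, 7 be L, 8 prub L.
The penult (syllable 7, be) is light, so stress falls on the antepenult (syllable 6, ma:).
Primary stress: syllable 6 → nuk.fu:.fro:.tok.du:.ˈma:.be.prub.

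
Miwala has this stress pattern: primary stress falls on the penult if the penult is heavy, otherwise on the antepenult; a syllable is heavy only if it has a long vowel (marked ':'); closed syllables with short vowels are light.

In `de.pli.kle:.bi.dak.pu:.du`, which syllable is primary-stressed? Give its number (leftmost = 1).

Weights: 5 dak L, 6 pu: H, 7 du L.
The penult (syllable 6, pu:) is heavy, so it takes stress.
Primary stress: syllable 6 → de.pli.kle:.bi.dak.ˈpu:.du.

6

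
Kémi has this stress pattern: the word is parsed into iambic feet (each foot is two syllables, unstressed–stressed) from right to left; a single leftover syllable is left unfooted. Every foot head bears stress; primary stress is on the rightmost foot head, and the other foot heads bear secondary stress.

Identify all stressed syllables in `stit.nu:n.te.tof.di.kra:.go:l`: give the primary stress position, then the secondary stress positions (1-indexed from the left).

Parse right to left into iambic (σˈσ) feet: stit (nu:n.ˈte) (tof.ˈdi) (kra:.ˈgo:l). Syllable 1 is left unfooted.
Foot heads (stressed positions): 3, 5, 7.
End Rule Rightmost: primary stress on the rightmost head = syllable 7.
Secondary stress on 3, 5: stit.nu:n.ˌte.tof.ˌdi.kra:.ˈgo:l.

primary 7, secondary 3, 5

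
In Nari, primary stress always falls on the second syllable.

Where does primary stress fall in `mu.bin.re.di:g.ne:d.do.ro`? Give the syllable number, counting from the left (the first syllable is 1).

The word has 7 syllables; the second syllable is syllable 2 (bin).
Primary stress: syllable 2 → mu.ˈbin.re.di:g.ne:d.do.ro.

2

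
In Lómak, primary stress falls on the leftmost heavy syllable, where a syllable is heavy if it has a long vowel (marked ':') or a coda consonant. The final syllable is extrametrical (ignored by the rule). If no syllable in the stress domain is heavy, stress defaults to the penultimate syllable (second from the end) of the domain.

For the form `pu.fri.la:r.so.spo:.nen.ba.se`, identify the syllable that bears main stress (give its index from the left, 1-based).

The final syllable (8, se) is extrametrical; the stress domain is syllables 1–7.
Weights: 1 pu L, 2 fri L, 3 la:r H, 4 so L, 5 spo: H, 6 nen H, 7 ba L.
Heavy syllables in the domain: 3, 5, 6. The leftmost is syllable 3 (la:r).
Primary stress: syllable 3 → pu.fri.ˈla:r.so.spo:.nen.ba.se.

3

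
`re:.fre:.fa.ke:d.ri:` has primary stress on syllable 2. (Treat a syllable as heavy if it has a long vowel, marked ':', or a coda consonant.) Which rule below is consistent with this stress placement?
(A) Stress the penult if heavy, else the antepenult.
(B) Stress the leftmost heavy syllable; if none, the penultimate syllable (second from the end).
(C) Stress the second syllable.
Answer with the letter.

Rule A → syllable 4 (observed: 2).
Rule B → syllable 1 (observed: 2).
Rule C → syllable 2 ✓.

C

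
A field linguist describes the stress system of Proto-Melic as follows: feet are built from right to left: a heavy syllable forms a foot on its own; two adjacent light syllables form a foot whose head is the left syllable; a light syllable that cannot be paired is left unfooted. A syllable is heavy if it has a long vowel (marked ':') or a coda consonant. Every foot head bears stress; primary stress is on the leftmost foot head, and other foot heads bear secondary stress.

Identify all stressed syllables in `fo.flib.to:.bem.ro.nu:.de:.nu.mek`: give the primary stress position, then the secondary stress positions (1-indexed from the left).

Weights: 1 fo L, 2 flib H, 3 to: H, 4 bem H, 5 ro L, 6 nu: H, 7 de: H, 8 nu L, 9 mek H.
Parse right to left (heavy = foot alone; LL = one foot; stranded L unfooted): fo (ˈflib) (ˈto:) (ˈbem) ro (ˈnu:) (ˈde:) nu (ˈmek).
Foot heads: 2, 3, 4, 6, 7, 9.
Primary stress on the leftmost head = syllable 2.
Secondary stress on 3, 4, 6, 7, 9: fo.ˈflib.ˌto:.ˌbem.ro.ˌnu:.ˌde:.nu.ˌmek.

primary 2, secondary 3, 4, 6, 7, 9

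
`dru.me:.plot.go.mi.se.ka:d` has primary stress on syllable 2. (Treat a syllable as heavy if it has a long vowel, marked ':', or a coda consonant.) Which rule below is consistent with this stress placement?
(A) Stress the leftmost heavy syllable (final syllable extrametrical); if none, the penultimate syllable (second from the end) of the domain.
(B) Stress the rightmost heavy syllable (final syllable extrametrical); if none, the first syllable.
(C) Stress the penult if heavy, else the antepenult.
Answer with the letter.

Rule A → syllable 2 ✓.
Rule B → syllable 3 (observed: 2).
Rule C → syllable 5 (observed: 2).

A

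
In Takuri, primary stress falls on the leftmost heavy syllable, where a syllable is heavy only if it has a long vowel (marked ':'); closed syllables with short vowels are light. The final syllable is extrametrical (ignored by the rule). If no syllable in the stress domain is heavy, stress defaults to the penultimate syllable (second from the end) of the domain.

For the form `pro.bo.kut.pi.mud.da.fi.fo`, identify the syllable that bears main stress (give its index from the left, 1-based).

The final syllable (8, fo) is extrametrical; the stress domain is syllables 1–7.
Weights: 1 pro L, 2 bo L, 3 kut L, 4 pi L, 5 mud L, 6 da L, 7 fi L.
No heavy syllable in the domain; default to the penultimate syllable (second from the end) of the domain = syllable 6.
Primary stress: syllable 6 → pro.bo.kut.pi.mud.ˈda.fi.fo.

6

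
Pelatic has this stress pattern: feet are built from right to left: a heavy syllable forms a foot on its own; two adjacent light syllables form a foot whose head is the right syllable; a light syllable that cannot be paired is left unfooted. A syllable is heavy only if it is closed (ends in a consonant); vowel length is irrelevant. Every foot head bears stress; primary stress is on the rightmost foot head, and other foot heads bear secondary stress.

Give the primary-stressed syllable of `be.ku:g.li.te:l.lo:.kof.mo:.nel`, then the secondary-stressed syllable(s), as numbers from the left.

Weights: 1 be L, 2 ku:g H, 3 li L, 4 te:l H, 5 lo: L, 6 kof H, 7 mo: L, 8 nel H.
Parse right to left (heavy = foot alone; LL = one foot; stranded L unfooted): be (ˈku:g) li (ˈte:l) lo: (ˈkof) mo: (ˈnel).
Foot heads: 2, 4, 6, 8.
Primary stress on the rightmost head = syllable 8.
Secondary stress on 2, 4, 6: be.ˌku:g.li.ˌte:l.lo:.ˌkof.mo:.ˈnel.

primary 8, secondary 2, 4, 6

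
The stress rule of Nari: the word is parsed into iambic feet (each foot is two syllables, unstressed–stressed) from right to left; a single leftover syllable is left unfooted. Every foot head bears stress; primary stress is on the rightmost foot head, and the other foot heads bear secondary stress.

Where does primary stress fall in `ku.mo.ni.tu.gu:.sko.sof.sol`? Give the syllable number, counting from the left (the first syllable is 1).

Parse right to left into iambic (σˈσ) feet: (ku.ˈmo) (ni.ˈtu) (gu:.ˈsko) (sof.ˈsol).
Foot heads (stressed positions): 2, 4, 6, 8.
End Rule Rightmost: primary stress on the rightmost head = syllable 8.
Primary stress: syllable 8 → ku.mo.ni.tu.gu:.sko.sof.ˈsol.

8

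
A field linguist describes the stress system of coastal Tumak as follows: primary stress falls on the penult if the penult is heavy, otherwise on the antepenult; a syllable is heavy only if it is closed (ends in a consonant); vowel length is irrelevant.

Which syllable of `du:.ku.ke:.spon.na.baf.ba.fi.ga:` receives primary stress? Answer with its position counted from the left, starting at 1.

Weights: 7 ba L, 8 fi L, 9 ga: L.
The penult (syllable 8, fi) is light, so stress falls on the antepenult (syllable 7, ba).
Primary stress: syllable 7 → du:.ku.ke:.spon.na.baf.ˈba.fi.ga:.

7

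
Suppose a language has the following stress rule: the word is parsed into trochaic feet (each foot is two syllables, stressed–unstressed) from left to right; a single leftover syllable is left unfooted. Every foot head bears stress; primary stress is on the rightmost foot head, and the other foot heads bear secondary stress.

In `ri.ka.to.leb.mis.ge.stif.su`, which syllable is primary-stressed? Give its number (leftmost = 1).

7

Parse left to right into trochaic (ˈσσ) feet: (ˈri.ka) (ˈto.leb) (ˈmis.ge) (ˈstif.su).
Foot heads (stressed positions): 1, 3, 5, 7.
End Rule Rightmost: primary stress on the rightmost head = syllable 7.
Primary stress: syllable 7 → ri.ka.to.leb.mis.ge.ˈstif.su.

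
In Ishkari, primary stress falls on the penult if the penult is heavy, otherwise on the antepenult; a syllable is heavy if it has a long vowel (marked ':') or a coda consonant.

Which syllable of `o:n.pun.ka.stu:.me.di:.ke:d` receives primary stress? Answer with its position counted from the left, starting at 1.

6

Weights: 5 me L, 6 di: H, 7 ke:d H.
The penult (syllable 6, di:) is heavy, so it takes stress.
Primary stress: syllable 6 → o:n.pun.ka.stu:.me.ˈdi:.ke:d.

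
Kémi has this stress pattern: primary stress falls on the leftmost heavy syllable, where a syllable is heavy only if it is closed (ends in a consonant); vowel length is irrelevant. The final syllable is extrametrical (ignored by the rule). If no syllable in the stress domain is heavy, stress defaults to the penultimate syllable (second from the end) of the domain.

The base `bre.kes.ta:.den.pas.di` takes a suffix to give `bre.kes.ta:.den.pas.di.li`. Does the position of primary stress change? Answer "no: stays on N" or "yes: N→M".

Base `bre.kes.ta:.den.pas.di` (6 syllables):
  The final syllable (6, di) is extrametrical; the stress domain is syllables 1–5.
  Weights: 1 bre L, 2 kes H, 3 ta: L, 4 den H, 5 pas H.
  Heavy syllables in the domain: 2, 4, 5. The leftmost is syllable 2 (kes).
  → primary stress on syllable 2.
Suffixed `bre.kes.ta:.den.pas.di.li` (7 syllables):
  The final syllable (7, li) is extrametrical; the stress domain is syllables 1–6.
  Weights: 1 bre L, 2 kes H, 3 ta: L, 4 den H, 5 pas H, 6 di L.
  Heavy syllables in the domain: 2, 4, 5. The leftmost is syllable 2 (kes).
  → primary stress on syllable 2.

no: stays on 2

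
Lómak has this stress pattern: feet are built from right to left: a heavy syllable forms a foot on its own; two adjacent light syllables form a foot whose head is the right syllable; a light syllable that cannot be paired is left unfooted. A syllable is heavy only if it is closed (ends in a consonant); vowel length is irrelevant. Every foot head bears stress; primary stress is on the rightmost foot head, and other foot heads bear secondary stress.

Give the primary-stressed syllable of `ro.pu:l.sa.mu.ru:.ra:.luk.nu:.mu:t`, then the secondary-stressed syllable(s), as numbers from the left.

primary 9, secondary 2, 4, 6, 7

Weights: 1 ro L, 2 pu:l H, 3 sa L, 4 mu L, 5 ru: L, 6 ra: L, 7 luk H, 8 nu: L, 9 mu:t H.
Parse right to left (heavy = foot alone; LL = one foot; stranded L unfooted): ro (ˈpu:l) (sa.ˈmu) (ru:.ˈra:) (ˈluk) nu: (ˈmu:t).
Foot heads: 2, 4, 6, 7, 9.
Primary stress on the rightmost head = syllable 9.
Secondary stress on 2, 4, 6, 7: ro.ˌpu:l.sa.ˌmu.ru:.ˌra:.ˌluk.nu:.ˈmu:t.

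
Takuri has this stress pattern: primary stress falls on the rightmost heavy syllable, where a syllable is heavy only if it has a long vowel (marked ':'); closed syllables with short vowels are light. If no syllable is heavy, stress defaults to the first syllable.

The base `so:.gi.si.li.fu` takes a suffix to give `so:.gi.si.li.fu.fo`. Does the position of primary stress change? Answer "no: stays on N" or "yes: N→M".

Base `so:.gi.si.li.fu` (5 syllables):
  Weights: 1 so: H, 2 gi L, 3 si L, 4 li L, 5 fu L.
  Heavy syllables in the domain: 1. The rightmost is syllable 1 (so:).
  → primary stress on syllable 1.
Suffixed `so:.gi.si.li.fu.fo` (6 syllables):
  Weights: 1 so: H, 2 gi L, 3 si L, 4 li L, 5 fu L, 6 fo L.
  Heavy syllables in the domain: 1. The rightmost is syllable 1 (so:).
  → primary stress on syllable 1.

no: stays on 1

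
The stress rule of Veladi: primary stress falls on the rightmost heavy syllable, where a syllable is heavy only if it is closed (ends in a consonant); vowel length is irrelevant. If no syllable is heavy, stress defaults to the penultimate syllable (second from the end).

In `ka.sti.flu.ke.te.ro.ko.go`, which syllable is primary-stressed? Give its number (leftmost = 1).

Weights: 1 ka L, 2 sti L, 3 flu L, 4 ke L, 5 te L, 6 ro L, 7 ko L, 8 go L.
No heavy syllable in the domain; default to the penultimate syllable (second from the end) = syllable 7.
Primary stress: syllable 7 → ka.sti.flu.ke.te.ro.ˈko.go.

7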